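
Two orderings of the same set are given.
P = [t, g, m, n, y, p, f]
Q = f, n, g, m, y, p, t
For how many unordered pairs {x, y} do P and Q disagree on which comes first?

Assign each item its position (1..7) in the first ordering, then rewrite the second ordering as that position sequence:
positions: t→1, g→2, m→3, n→4, y→5, p→6, f→7
second ordering as positions: [7, 4, 2, 3, 5, 6, 1]
Discordant pairs = inversions in this position sequence.
7: 4, 2, 3, 5, 6, 1 → 6
4: 2, 3, 1 → 3
2: 1 → 1
3: 1 → 1
5: 1 → 1
6: 1 → 1
1: 0
Total: 6 + 3 + 1 + 1 + 1 + 1 + 0 = 13

13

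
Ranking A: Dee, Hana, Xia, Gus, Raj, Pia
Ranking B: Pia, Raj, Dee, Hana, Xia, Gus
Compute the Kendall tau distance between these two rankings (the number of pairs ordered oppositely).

9

Assign each item its position (1..6) in the first ordering, then rewrite the second ordering as that position sequence:
positions: Dee→1, Hana→2, Xia→3, Gus→4, Raj→5, Pia→6
second ordering as positions: [6, 5, 1, 2, 3, 4]
Discordant pairs = inversions in this position sequence.
6: 5, 1, 2, 3, 4 → 5
5: 1, 2, 3, 4 → 4
1: 0
2: 0
3: 0
4: 0
Total: 5 + 4 + 0 + 0 + 0 + 0 = 9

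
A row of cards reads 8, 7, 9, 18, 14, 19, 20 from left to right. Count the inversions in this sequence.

Element-by-element contributions:
8 → 7 → 1
7 → none → 0
9 → none → 0
18 → 14 → 1
14 → none → 0
19 → none → 0
20 → none → 0
Sum: 1 + 0 + 0 + 1 + 0 + 0 + 0 = 2

There are 2 inversions.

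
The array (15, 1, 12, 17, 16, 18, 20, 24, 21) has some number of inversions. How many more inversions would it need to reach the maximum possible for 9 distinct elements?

32

Maximum inversions for 9 distinct elements is C(9, 2) = 9·8/2 = 36.
Current inversions — for each element, count later smaller elements:
15: 2
1: 0
12: 0
17: 1
16: 0
18: 0
20: 0
24: 1
21: 0
Current total: 2 + 0 + 0 + 1 + 0 + 0 + 0 + 1 + 0 = 4
Shortfall: 36 − 4 = 32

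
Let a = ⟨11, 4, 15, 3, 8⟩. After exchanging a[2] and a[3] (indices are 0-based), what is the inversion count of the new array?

5 inversions

Positions 2 and 3 hold 15 and 3; after swapping, the array is [11, 4, 3, 15, 8].
For each element, count later entries that are smaller:
11 → 4, 3, 8 → 3
4 → 3 → 1
3 → none → 0
15 → 8 → 1
8 → none → 0
Sum: 3 + 1 + 0 + 1 + 0 = 5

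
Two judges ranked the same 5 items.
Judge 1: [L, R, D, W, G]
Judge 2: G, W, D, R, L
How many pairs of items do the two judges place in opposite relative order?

Assign each item its position (1..5) in the first ordering, then rewrite the second ordering as that position sequence:
positions: L→1, R→2, D→3, W→4, G→5
second ordering as positions: [5, 4, 3, 2, 1]
Discordant pairs = inversions in this position sequence.
5: 4, 3, 2, 1 → 4
4: 3, 2, 1 → 3
3: 2, 1 → 2
2: 1 → 1
1: 0
Total: 4 + 3 + 2 + 1 + 0 = 10

Discordant pairs: 10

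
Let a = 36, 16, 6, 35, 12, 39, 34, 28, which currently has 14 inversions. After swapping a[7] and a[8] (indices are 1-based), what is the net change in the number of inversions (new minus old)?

-1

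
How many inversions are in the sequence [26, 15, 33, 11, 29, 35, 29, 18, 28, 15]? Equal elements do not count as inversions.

For each element, count later entries that are smaller:
26 → 15, 11, 18, 15 → 4
15 → 11 → 1
33 → 11, 29, 29, 18, 28, 15 → 6
11 → none → 0
29 → 18, 28, 15 → 3
35 → 29, 18, 28, 15 → 4
29 → 18, 28, 15 → 3
18 → 15 → 1
28 → 15 → 1
15 → none → 0
Sum: 4 + 1 + 6 + 0 + 3 + 4 + 3 + 1 + 1 + 0 = 23

23 inversions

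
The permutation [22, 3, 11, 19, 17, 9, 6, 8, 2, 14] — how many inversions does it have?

30 inversions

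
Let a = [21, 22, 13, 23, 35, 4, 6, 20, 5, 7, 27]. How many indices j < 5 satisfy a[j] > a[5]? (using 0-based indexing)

5

The element at index 5 is 4.
Elements before it: 21, 22, 13, 23, 35
Those larger than 4: 21, 22, 13, 23, 35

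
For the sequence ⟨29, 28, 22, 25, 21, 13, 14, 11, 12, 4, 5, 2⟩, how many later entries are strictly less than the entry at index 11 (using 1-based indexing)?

1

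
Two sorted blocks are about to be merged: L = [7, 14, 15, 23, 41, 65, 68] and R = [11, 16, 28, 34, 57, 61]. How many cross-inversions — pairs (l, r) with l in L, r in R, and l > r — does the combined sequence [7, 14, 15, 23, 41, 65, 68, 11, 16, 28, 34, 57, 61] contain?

Take each right-half value and tally the left-half values above it:
r = 11: 14, 15, 23, 41, 65, 68 → 6
r = 16: 23, 41, 65, 68 → 4
r = 28: 41, 65, 68 → 3
r = 34: 41, 65, 68 → 3
r = 57: 65, 68 → 2
r = 61: 65, 68 → 2
Cross-inversions: 6 + 4 + 3 + 3 + 2 + 2 = 20

Split inversions: 20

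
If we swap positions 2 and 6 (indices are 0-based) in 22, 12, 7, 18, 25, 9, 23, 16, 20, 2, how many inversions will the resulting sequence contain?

Positions 2 and 6 hold 7 and 23; after swapping, the array is [22, 12, 23, 18, 25, 9, 7, 16, 20, 2].
Count, for each position, how many later elements it exceeds:
22 → 12, 18, 9, 7, 16, 20, 2 → 7
12 → 9, 7, 2 → 3
23 → 18, 9, 7, 16, 20, 2 → 6
18 → 9, 7, 16, 2 → 4
25 → 9, 7, 16, 20, 2 → 5
9 → 7, 2 → 2
7 → 2 → 1
16 → 2 → 1
20 → 2 → 1
2 → none → 0
Sum: 7 + 3 + 6 + 4 + 5 + 2 + 1 + 1 + 1 + 0 = 30

Inversions: 30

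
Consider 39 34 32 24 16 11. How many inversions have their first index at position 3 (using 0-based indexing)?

2

The element at index 3 is 24.
Elements after it: 16, 11
Those smaller than 24: 16, 11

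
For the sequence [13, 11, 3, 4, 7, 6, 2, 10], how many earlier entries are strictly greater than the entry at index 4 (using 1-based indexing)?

The element at index 4 is 4.
Elements before it: 13, 11, 3
Those larger than 4: 13, 11

2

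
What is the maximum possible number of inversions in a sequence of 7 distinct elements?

A reversed (strictly descending) arrangement makes every pair an inversion, giving C(7, 2) inversions.
C(7, 2) = 7·6/2 = 21

There are 21 inversions.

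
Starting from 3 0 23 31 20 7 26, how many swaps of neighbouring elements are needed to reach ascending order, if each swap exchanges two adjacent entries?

Minimum adjacent swaps = number of inversions (each swap of adjacent out-of-order elements removes one inversion and no swap can remove more).
Count inversions — for each element, later elements that are smaller:
3: 0 → 1
0: none → 0
23: 20, 7 → 2
31: 20, 7, 26 → 3
20: 7 → 1
7: none → 0
26: none → 0
Total inversions: 1 + 0 + 2 + 3 + 1 + 0 + 0 = 7

7 adjacent swaps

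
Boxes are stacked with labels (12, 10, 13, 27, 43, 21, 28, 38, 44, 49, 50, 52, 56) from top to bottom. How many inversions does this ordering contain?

For each element, count later entries that are smaller:
12: 1
10: 0
13: 0
27: 1
43: 3
21: 0
28: 0
38: 0
44: 0
49: 0
50: 0
52: 0
56: 0
Sum: 1 + 0 + 0 + 1 + 3 + 0 + 0 + 0 + 0 + 0 + 0 + 0 + 0 = 5

Inversions: 5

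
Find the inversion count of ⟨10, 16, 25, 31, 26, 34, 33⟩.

Out-of-order pairs: 2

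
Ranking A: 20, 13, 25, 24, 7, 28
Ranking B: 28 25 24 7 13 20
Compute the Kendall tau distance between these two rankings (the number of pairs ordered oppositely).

12

Assign each item its position (1..6) in the first ordering, then rewrite the second ordering as that position sequence:
positions: 20→1, 13→2, 25→3, 24→4, 7→5, 28→6
second ordering as positions: [6, 3, 4, 5, 2, 1]
Discordant pairs = inversions in this position sequence.
6: 3, 4, 5, 2, 1 → 5
3: 2, 1 → 2
4: 2, 1 → 2
5: 2, 1 → 2
2: 1 → 1
1: 0
Total: 5 + 2 + 2 + 2 + 1 + 0 = 12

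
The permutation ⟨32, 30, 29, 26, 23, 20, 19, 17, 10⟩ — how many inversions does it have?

36 inversions

Sweep left to right; for each value list the smaller values that follow it:
32 → 30, 29, 26, 23, 20, 19, 17, 10 → 8
30 → 29, 26, 23, 20, 19, 17, 10 → 7
29 → 26, 23, 20, 19, 17, 10 → 6
26 → 23, 20, 19, 17, 10 → 5
23 → 20, 19, 17, 10 → 4
20 → 19, 17, 10 → 3
19 → 17, 10 → 2
17 → 10 → 1
10 → none → 0
Sum: 8 + 7 + 6 + 5 + 4 + 3 + 2 + 1 + 0 = 36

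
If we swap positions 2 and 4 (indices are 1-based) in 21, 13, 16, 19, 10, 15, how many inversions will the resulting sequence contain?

13 inversions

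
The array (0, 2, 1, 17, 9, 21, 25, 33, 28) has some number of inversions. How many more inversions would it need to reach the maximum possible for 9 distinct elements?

Maximum inversions for 9 distinct elements is C(9, 2) = 9·8/2 = 36.
Current inversions — for each element, count later smaller elements:
0: 0
2: 1
1: 0
17: 1
9: 0
21: 0
25: 0
33: 1
28: 0
Current total: 0 + 1 + 0 + 1 + 0 + 0 + 0 + 1 + 0 = 3
Shortfall: 36 − 3 = 33

33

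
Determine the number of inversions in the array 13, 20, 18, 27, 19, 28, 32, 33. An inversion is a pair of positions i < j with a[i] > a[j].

Inversions: 3

Count, for each position, how many later elements it exceeds:
13 → none → 0
20 → 18, 19 → 2
18 → none → 0
27 → 19 → 1
19 → none → 0
28 → none → 0
32 → none → 0
33 → none → 0
Sum: 0 + 2 + 0 + 1 + 0 + 0 + 0 + 0 = 3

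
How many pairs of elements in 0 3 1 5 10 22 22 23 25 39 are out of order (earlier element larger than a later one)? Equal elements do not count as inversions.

Count, for each position, how many later elements it exceeds:
0: 0
3: 1
1: 0
5: 0
10: 0
22: 0
22: 0
23: 0
25: 0
39: 0
Sum: 0 + 1 + 0 + 0 + 0 + 0 + 0 + 0 + 0 + 0 = 1

Inversions: 1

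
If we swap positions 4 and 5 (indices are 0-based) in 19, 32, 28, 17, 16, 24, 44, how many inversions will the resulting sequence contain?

Inversions: 11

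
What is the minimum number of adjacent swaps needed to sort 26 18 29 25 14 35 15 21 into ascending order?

16

Minimum adjacent swaps = number of inversions (each swap of adjacent out-of-order elements removes one inversion and no swap can remove more).
Count inversions — for each element, later elements that are smaller:
26: 18, 25, 14, 15, 21 → 5
18: 14, 15 → 2
29: 25, 14, 15, 21 → 4
25: 14, 15, 21 → 3
14: none → 0
35: 15, 21 → 2
15: none → 0
21: none → 0
Total inversions: 5 + 2 + 4 + 3 + 0 + 2 + 0 + 0 = 16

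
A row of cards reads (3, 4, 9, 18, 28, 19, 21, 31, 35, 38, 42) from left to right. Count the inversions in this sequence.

2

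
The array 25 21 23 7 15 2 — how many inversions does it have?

13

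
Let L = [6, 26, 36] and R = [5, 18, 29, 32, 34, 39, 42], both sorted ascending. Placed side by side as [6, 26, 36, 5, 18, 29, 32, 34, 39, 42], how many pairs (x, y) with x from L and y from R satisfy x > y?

There are 8 split inversions.

Count, for every r in R, how many entries of L exceed r:
r = 5: 6, 26, 36 → 3
r = 18: 26, 36 → 2
r = 29: 36 → 1
r = 32: 36 → 1
r = 34: 36 → 1
r = 39: none → 0
r = 42: none → 0
Cross-inversions: 3 + 2 + 1 + 1 + 1 + 0 + 0 = 8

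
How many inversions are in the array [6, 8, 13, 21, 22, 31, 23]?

Count, for each position, how many later elements it exceeds:
6: 0
8: 0
13: 0
21: 0
22: 0
31: 1
23: 0
Sum: 0 + 0 + 0 + 0 + 0 + 1 + 0 = 1

There is 1 inversion.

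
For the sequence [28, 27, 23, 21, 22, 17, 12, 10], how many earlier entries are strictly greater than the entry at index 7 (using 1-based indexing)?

The element at index 7 is 12.
Elements before it: 28, 27, 23, 21, 22, 17
Those larger than 12: 28, 27, 23, 21, 22, 17

6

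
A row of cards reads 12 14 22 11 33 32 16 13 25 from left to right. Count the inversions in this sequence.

14 out-of-order pairs

Sweep left to right; for each value list the smaller values that follow it:
12: 1
14: 2
22: 3
11: 0
33: 4
32: 3
16: 1
13: 0
25: 0
Sum: 1 + 2 + 3 + 0 + 4 + 3 + 1 + 0 + 0 = 14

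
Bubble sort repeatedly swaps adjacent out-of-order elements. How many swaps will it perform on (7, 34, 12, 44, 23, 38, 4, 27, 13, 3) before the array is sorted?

The minimum number of adjacent swaps to sort an array equals its inversion count, since every such swap removes exactly one inversion.
Count inversions — for each element, later elements that are smaller:
7: 4, 3 → 2
34: 12, 23, 4, 27, 13, 3 → 6
12: 4, 3 → 2
44: 23, 38, 4, 27, 13, 3 → 6
23: 4, 13, 3 → 3
38: 4, 27, 13, 3 → 4
4: 3 → 1
27: 13, 3 → 2
13: 3 → 1
3: none → 0
Total inversions: 2 + 6 + 2 + 6 + 3 + 4 + 1 + 2 + 1 + 0 = 27

27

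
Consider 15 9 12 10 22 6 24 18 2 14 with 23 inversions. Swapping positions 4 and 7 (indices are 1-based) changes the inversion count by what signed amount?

Positions 4 and 7 hold 10 and 24; after swapping, the array is [15, 9, 12, 24, 22, 6, 10, 18, 2, 14].
Count, for each position, how many later elements it exceeds:
15: 6
9: 2
12: 3
24: 6
22: 5
6: 1
10: 1
18: 2
2: 0
14: 0
Sum: 6 + 2 + 3 + 6 + 5 + 1 + 1 + 2 + 0 + 0 = 26
Change: 26 − 23 = +3

+3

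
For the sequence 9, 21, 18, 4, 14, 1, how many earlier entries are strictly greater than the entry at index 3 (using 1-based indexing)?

The element at index 3 is 18.
Elements before it: 9, 21
Those larger than 18: 21

1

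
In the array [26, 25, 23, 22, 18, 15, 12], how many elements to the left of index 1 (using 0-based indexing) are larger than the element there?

1

The element at index 1 is 25.
Elements before it: 26
Those larger than 25: 26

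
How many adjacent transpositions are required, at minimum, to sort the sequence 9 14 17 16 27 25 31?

2

The minimum number of adjacent swaps to sort an array equals its inversion count, since every such swap removes exactly one inversion.
Count inversions — for each element, later elements that are smaller:
9: none → 0
14: none → 0
17: 16 → 1
16: none → 0
27: 25 → 1
25: none → 0
31: none → 0
Total inversions: 0 + 0 + 1 + 0 + 1 + 0 + 0 = 2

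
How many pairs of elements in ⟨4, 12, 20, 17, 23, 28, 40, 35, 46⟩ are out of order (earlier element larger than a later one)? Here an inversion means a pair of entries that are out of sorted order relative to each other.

For each element, count later entries that are smaller:
4 → none → 0
12 → none → 0
20 → 17 → 1
17 → none → 0
23 → none → 0
28 → none → 0
40 → 35 → 1
35 → none → 0
46 → none → 0
Sum: 0 + 0 + 1 + 0 + 0 + 0 + 1 + 0 + 0 = 2

2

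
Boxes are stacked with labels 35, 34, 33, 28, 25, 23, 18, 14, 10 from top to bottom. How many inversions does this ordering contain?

36 out-of-order pairs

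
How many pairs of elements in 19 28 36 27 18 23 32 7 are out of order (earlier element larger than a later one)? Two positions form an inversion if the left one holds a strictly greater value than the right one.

For each element, count later entries that are smaller:
19 → 18, 7 → 2
28 → 27, 18, 23, 7 → 4
36 → 27, 18, 23, 32, 7 → 5
27 → 18, 23, 7 → 3
18 → 7 → 1
23 → 7 → 1
32 → 7 → 1
7 → none → 0
Sum: 2 + 4 + 5 + 3 + 1 + 1 + 1 + 0 = 17

17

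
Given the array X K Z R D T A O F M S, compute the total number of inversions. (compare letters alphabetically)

33

For each element, count later entries that are smaller:
X: 9
K: 3
Z: 8
R: 5
D: 1
T: 5
A: 0
O: 2
F: 0
M: 0
S: 0
Sum: 9 + 3 + 8 + 5 + 1 + 5 + 0 + 2 + 0 + 0 + 0 = 33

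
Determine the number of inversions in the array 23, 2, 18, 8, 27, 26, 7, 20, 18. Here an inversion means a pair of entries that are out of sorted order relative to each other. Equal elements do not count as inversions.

Element-by-element contributions:
23: 6
2: 0
18: 2
8: 1
27: 4
26: 3
7: 0
20: 1
18: 0
Sum: 6 + 0 + 2 + 1 + 4 + 3 + 0 + 1 + 0 = 17

17 inversions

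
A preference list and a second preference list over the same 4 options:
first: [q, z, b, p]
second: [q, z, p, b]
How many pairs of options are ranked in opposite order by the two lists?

Assign each item its position (1..4) in the first ordering, then rewrite the second ordering as that position sequence:
positions: q→1, z→2, b→3, p→4
second ordering as positions: [1, 2, 4, 3]
Discordant pairs = inversions in this position sequence.
1: 0
2: 0
4: 3 → 1
3: 0
Total: 0 + 0 + 1 + 0 = 1

1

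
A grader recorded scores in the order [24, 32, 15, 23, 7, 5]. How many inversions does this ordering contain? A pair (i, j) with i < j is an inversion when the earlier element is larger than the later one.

13 inversions

Sweep left to right; for each value list the smaller values that follow it:
24: 4
32: 4
15: 2
23: 2
7: 1
5: 0
Sum: 4 + 4 + 2 + 2 + 1 + 0 = 13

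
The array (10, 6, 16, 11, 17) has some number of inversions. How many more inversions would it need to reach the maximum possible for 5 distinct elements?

Maximum inversions for 5 distinct elements is C(5, 2) = 5·4/2 = 10.
Current inversions — for each element, count later smaller elements:
10: 1
6: 0
16: 1
11: 0
17: 0
Current total: 1 + 0 + 1 + 0 + 0 = 2
Shortfall: 10 − 2 = 8

8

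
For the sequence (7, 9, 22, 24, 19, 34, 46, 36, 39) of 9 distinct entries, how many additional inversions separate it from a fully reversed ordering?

32

Maximum inversions for 9 distinct elements is C(9, 2) = 9·8/2 = 36.
Current inversions — for each element, count later smaller elements:
7: 0
9: 0
22: 1
24: 1
19: 0
34: 0
46: 2
36: 0
39: 0
Current total: 0 + 0 + 1 + 1 + 0 + 0 + 2 + 0 + 0 = 4
Shortfall: 36 − 4 = 32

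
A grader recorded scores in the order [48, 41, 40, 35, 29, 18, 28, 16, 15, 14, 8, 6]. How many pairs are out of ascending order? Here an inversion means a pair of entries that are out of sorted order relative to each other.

65

Count, for each position, how many later elements it exceeds:
48: 11
41: 10
40: 9
35: 8
29: 7
18: 5
28: 5
16: 4
15: 3
14: 2
8: 1
6: 0
Sum: 11 + 10 + 9 + 8 + 7 + 5 + 5 + 4 + 3 + 2 + 1 + 0 = 65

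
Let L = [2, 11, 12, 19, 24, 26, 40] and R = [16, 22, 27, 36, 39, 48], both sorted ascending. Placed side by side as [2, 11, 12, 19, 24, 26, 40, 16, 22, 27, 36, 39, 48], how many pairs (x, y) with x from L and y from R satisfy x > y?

There are 10 cross-inversions.

For each element r of the right run, count left-run elements greater than r:
r = 16: 19, 24, 26, 40 → 4
r = 22: 24, 26, 40 → 3
r = 27: 40 → 1
r = 36: 40 → 1
r = 39: 40 → 1
r = 48: none → 0
Cross-inversions: 4 + 3 + 1 + 1 + 1 + 0 = 10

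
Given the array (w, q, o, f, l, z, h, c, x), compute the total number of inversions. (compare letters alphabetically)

22 inversions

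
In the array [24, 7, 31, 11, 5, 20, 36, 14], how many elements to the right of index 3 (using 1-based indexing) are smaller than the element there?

The element at index 3 is 31.
Elements after it: 11, 5, 20, 36, 14
Those smaller than 31: 11, 5, 20, 14

4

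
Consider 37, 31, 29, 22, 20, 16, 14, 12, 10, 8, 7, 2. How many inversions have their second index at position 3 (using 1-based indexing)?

2 such elements

The element at index 3 is 29.
Elements before it: 37, 31
Those larger than 29: 37, 31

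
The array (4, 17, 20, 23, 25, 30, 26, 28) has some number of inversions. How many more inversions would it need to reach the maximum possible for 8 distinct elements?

26 inversions short

Maximum inversions for 8 distinct elements is C(8, 2) = 8·7/2 = 28.
Current inversions — for each element, count later smaller elements:
4: 0
17: 0
20: 0
23: 0
25: 0
30: 2
26: 0
28: 0
Current total: 0 + 0 + 0 + 0 + 0 + 2 + 0 + 0 = 2
Shortfall: 28 − 2 = 26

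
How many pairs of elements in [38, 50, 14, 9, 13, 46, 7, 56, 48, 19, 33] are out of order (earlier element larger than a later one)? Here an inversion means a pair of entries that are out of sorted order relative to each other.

Count, for each position, how many later elements it exceeds:
38: 6
50: 8
14: 3
9: 1
13: 1
46: 3
7: 0
56: 3
48: 2
19: 0
33: 0
Sum: 6 + 8 + 3 + 1 + 1 + 3 + 0 + 3 + 2 + 0 + 0 = 27

27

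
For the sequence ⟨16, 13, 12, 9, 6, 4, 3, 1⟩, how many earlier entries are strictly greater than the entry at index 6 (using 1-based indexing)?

5

The element at index 6 is 4.
Elements before it: 16, 13, 12, 9, 6
Those larger than 4: 16, 13, 12, 9, 6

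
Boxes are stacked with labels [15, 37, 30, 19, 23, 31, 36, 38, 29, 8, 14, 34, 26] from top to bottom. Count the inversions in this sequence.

Out-of-order pairs: 40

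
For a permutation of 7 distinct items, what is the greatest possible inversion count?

21 inversions

A reversed (strictly descending) arrangement makes every pair an inversion, giving C(7, 2) inversions.
C(7, 2) = 7·6/2 = 21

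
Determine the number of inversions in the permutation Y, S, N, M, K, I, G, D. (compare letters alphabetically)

28

Element-by-element contributions:
Y: 7
S: 6
N: 5
M: 4
K: 3
I: 2
G: 1
D: 0
Sum: 7 + 6 + 5 + 4 + 3 + 2 + 1 + 0 = 28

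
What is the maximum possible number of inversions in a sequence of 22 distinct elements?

231 inversions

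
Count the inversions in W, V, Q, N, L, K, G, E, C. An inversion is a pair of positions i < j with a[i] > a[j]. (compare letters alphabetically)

Sweep left to right; for each value list the smaller values that follow it:
W → V, Q, N, L, K, G, E, C → 8
V → Q, N, L, K, G, E, C → 7
Q → N, L, K, G, E, C → 6
N → L, K, G, E, C → 5
L → K, G, E, C → 4
K → G, E, C → 3
G → E, C → 2
E → C → 1
C → none → 0
Sum: 8 + 7 + 6 + 5 + 4 + 3 + 2 + 1 + 0 = 36

36 inversions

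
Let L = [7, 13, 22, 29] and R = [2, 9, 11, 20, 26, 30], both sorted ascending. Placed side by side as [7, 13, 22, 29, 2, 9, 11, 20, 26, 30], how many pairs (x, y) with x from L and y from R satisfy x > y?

Take each right-half value and tally the left-half values above it:
r = 2: 7, 13, 22, 29 → 4
r = 9: 13, 22, 29 → 3
r = 11: 13, 22, 29 → 3
r = 20: 22, 29 → 2
r = 26: 29 → 1
r = 30: none → 0
Cross-inversions: 4 + 3 + 3 + 2 + 1 + 0 = 13

There are 13 cross-inversions.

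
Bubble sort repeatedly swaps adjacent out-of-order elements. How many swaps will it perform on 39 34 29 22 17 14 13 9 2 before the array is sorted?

Each adjacent swap fixes exactly one inversion, so the minimum swap count equals the number of inversions.
Count inversions — for each element, later elements that are smaller:
39: 34, 29, 22, 17, 14, 13, 9, 2 → 8
34: 29, 22, 17, 14, 13, 9, 2 → 7
29: 22, 17, 14, 13, 9, 2 → 6
22: 17, 14, 13, 9, 2 → 5
17: 14, 13, 9, 2 → 4
14: 13, 9, 2 → 3
13: 9, 2 → 2
9: 2 → 1
2: none → 0
Total inversions: 8 + 7 + 6 + 5 + 4 + 3 + 2 + 1 + 0 = 36

36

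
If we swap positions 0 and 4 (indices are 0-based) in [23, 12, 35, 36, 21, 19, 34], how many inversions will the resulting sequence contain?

9

Positions 0 and 4 hold 23 and 21; after swapping, the array is [21, 12, 35, 36, 23, 19, 34].
For each element, count later entries that are smaller:
21 → 12, 19 → 2
12 → none → 0
35 → 23, 19, 34 → 3
36 → 23, 19, 34 → 3
23 → 19 → 1
19 → none → 0
34 → none → 0
Sum: 2 + 0 + 3 + 3 + 1 + 0 + 0 = 9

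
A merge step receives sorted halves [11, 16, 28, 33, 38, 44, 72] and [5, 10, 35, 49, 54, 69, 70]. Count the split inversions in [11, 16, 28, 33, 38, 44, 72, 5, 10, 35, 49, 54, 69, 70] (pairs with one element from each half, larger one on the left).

21 split inversions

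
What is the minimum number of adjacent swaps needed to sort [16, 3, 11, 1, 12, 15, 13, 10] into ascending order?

Minimum adjacent swaps = number of inversions (each swap of adjacent out-of-order elements removes one inversion and no swap can remove more).
Count inversions — for each element, later elements that are smaller:
16: 3, 11, 1, 12, 15, 13, 10 → 7
3: 1 → 1
11: 1, 10 → 2
1: none → 0
12: 10 → 1
15: 13, 10 → 2
13: 10 → 1
10: none → 0
Total inversions: 7 + 1 + 2 + 0 + 1 + 2 + 1 + 0 = 14

Swaps: 14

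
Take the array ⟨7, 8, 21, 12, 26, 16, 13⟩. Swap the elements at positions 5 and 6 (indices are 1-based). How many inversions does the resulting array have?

Positions 5 and 6 hold 26 and 16; after swapping, the array is [7, 8, 21, 12, 16, 26, 13].
For each element, count later entries that are smaller:
7: 0
8: 0
21: 3
12: 0
16: 1
26: 1
13: 0
Sum: 0 + 0 + 3 + 0 + 1 + 1 + 0 = 5

5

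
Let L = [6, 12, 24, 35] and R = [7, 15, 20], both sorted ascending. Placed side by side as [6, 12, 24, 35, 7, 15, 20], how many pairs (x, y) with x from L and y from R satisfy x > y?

7

For each element r of the right run, count left-run elements greater than r:
r = 7: 12, 24, 35 → 3
r = 15: 24, 35 → 2
r = 20: 24, 35 → 2
Cross-inversions: 3 + 2 + 2 = 7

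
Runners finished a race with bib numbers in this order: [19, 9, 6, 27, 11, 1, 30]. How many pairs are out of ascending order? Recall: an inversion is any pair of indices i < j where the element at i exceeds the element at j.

Inversion pairs (indices are 1-based):
(1,2): 19 > 9
(1,3): 19 > 6
(1,5): 19 > 11
(1,6): 19 > 1
(2,3): 9 > 6
(2,6): 9 > 1
(3,6): 6 > 1
(4,5): 27 > 11
(4,6): 27 > 1
(5,6): 11 > 1
That's 10 pairs.

10 inversions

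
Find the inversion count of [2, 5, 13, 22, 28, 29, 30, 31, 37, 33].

Element-by-element contributions:
2 → none → 0
5 → none → 0
13 → none → 0
22 → none → 0
28 → none → 0
29 → none → 0
30 → none → 0
31 → none → 0
37 → 33 → 1
33 → none → 0
Sum: 0 + 0 + 0 + 0 + 0 + 0 + 0 + 0 + 1 + 0 = 1

1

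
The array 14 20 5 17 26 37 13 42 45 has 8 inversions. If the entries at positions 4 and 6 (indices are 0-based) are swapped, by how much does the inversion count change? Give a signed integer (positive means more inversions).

Positions 4 and 6 hold 26 and 13; after swapping, the array is [14, 20, 5, 17, 13, 37, 26, 42, 45].
Count, for each position, how many later elements it exceeds:
14 → 5, 13 → 2
20 → 5, 17, 13 → 3
5 → none → 0
17 → 13 → 1
13 → none → 0
37 → 26 → 1
26 → none → 0
42 → none → 0
45 → none → 0
Sum: 2 + 3 + 0 + 1 + 0 + 1 + 0 + 0 + 0 = 7
Change: 7 − 8 = -1

-1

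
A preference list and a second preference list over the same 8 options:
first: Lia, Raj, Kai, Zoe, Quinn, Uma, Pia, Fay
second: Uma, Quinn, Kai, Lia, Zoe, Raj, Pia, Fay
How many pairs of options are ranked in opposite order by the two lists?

12 pairs

Assign each item its position (1..8) in the first ordering, then rewrite the second ordering as that position sequence:
positions: Lia→1, Raj→2, Kai→3, Zoe→4, Quinn→5, Uma→6, Pia→7, Fay→8
second ordering as positions: [6, 5, 3, 1, 4, 2, 7, 8]
Discordant pairs = inversions in this position sequence.
6: 5, 3, 1, 4, 2 → 5
5: 3, 1, 4, 2 → 4
3: 1, 2 → 2
1: 0
4: 2 → 1
2: 0
7: 0
8: 0
Total: 5 + 4 + 2 + 0 + 1 + 0 + 0 + 0 = 12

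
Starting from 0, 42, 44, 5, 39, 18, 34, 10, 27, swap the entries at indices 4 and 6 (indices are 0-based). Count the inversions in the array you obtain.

18

Positions 4 and 6 hold 39 and 34; after swapping, the array is [0, 42, 44, 5, 34, 18, 39, 10, 27].
For each element, count later entries that are smaller:
0 → none → 0
42 → 5, 34, 18, 39, 10, 27 → 6
44 → 5, 34, 18, 39, 10, 27 → 6
5 → none → 0
34 → 18, 10, 27 → 3
18 → 10 → 1
39 → 10, 27 → 2
10 → none → 0
27 → none → 0
Sum: 0 + 6 + 6 + 0 + 3 + 1 + 2 + 0 + 0 = 18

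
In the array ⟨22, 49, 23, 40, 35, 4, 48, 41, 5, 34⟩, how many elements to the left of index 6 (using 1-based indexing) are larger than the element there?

5 such elements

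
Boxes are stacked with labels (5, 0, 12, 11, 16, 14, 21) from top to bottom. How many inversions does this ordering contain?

3

Out-of-order index pairs (1-indexed):
(1,2): 5 > 0
(3,4): 12 > 11
(5,6): 16 > 14
That's 3 pairs.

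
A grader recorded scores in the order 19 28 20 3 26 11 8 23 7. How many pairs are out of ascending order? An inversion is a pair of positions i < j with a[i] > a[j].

23 inversions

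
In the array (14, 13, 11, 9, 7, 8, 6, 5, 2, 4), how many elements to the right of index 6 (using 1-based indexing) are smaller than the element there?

4

The element at index 6 is 8.
Elements after it: 6, 5, 2, 4
Those smaller than 8: 6, 5, 2, 4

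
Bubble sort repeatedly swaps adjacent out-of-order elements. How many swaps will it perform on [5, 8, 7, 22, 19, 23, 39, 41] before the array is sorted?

There are 2 swaps.

The minimum number of adjacent swaps to sort an array equals its inversion count, since every such swap removes exactly one inversion.
Count inversions — for each element, later elements that are smaller:
5: none → 0
8: 7 → 1
7: none → 0
22: 19 → 1
19: none → 0
23: none → 0
39: none → 0
41: none → 0
Total inversions: 0 + 1 + 0 + 1 + 0 + 0 + 0 + 0 = 2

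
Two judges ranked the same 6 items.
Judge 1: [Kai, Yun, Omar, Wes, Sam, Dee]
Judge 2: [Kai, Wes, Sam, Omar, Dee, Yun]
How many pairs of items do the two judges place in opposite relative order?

Assign each item its position (1..6) in the first ordering, then rewrite the second ordering as that position sequence:
positions: Kai→1, Yun→2, Omar→3, Wes→4, Sam→5, Dee→6
second ordering as positions: [1, 4, 5, 3, 6, 2]
Discordant pairs = inversions in this position sequence.
1: 0
4: 3, 2 → 2
5: 3, 2 → 2
3: 2 → 1
6: 2 → 1
2: 0
Total: 0 + 2 + 2 + 1 + 1 + 0 = 6

6 discordant pairs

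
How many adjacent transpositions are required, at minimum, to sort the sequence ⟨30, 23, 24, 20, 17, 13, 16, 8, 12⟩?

Minimum adjacent swaps = number of inversions (each swap of adjacent out-of-order elements removes one inversion and no swap can remove more).
Count inversions — for each element, later elements that are smaller:
30: 23, 24, 20, 17, 13, 16, 8, 12 → 8
23: 20, 17, 13, 16, 8, 12 → 6
24: 20, 17, 13, 16, 8, 12 → 6
20: 17, 13, 16, 8, 12 → 5
17: 13, 16, 8, 12 → 4
13: 8, 12 → 2
16: 8, 12 → 2
8: none → 0
12: none → 0
Total inversions: 8 + 6 + 6 + 5 + 4 + 2 + 2 + 0 + 0 = 33

There are 33 swaps.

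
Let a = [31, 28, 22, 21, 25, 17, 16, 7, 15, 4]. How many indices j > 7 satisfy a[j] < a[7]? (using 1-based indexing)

The element at index 7 is 16.
Elements after it: 7, 15, 4
Those smaller than 16: 7, 15, 4

3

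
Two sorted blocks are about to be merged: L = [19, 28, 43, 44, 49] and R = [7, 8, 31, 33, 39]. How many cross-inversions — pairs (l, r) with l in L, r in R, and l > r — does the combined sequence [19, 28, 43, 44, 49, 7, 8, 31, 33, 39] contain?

Count, for every r in R, how many entries of L exceed r:
r = 7: 19, 28, 43, 44, 49 → 5
r = 8: 19, 28, 43, 44, 49 → 5
r = 31: 43, 44, 49 → 3
r = 33: 43, 44, 49 → 3
r = 39: 43, 44, 49 → 3
Cross-inversions: 5 + 5 + 3 + 3 + 3 = 19

There are 19 split inversions.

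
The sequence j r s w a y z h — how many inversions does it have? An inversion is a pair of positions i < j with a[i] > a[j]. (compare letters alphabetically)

Element-by-element contributions:
j → a, h → 2
r → a, h → 2
s → a, h → 2
w → a, h → 2
a → none → 0
y → h → 1
z → h → 1
h → none → 0
Sum: 2 + 2 + 2 + 2 + 0 + 1 + 1 + 0 = 10

10 out-of-order pairs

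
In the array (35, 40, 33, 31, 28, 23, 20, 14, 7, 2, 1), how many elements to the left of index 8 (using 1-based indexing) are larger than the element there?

The element at index 8 is 14.
Elements before it: 35, 40, 33, 31, 28, 23, 20
Those larger than 14: 35, 40, 33, 31, 28, 23, 20

7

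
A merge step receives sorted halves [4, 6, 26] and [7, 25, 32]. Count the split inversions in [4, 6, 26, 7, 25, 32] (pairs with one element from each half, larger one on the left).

2

For each element r of the right run, count left-run elements greater than r:
r = 7: 26 → 1
r = 25: 26 → 1
r = 32: none → 0
Cross-inversions: 1 + 1 + 0 = 2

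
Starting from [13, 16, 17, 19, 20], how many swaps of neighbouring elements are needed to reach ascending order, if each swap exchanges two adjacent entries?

Minimum adjacent swaps = number of inversions (each swap of adjacent out-of-order elements removes one inversion and no swap can remove more).
Count inversions — for each element, later elements that are smaller:
13: none → 0
16: none → 0
17: none → 0
19: none → 0
20: none → 0
Total inversions: 0 + 0 + 0 + 0 + 0 = 0

0 swaps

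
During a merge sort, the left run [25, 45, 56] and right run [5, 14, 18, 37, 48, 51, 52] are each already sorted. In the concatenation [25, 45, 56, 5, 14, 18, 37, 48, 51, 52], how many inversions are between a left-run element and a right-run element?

For each element r of the right run, count left-run elements greater than r:
r = 5: 25, 45, 56 → 3
r = 14: 25, 45, 56 → 3
r = 18: 25, 45, 56 → 3
r = 37: 45, 56 → 2
r = 48: 56 → 1
r = 51: 56 → 1
r = 52: 56 → 1
Cross-inversions: 3 + 3 + 3 + 2 + 1 + 1 + 1 = 14

Cross-inversions: 14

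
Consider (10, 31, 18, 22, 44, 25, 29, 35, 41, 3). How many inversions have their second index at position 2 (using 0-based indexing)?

1

The element at index 2 is 18.
Elements before it: 10, 31
Those larger than 18: 31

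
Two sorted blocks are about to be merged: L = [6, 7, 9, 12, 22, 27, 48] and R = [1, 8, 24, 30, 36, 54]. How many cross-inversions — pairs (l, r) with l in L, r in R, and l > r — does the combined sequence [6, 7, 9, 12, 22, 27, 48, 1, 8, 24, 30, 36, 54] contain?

For each element r of the right run, count left-run elements greater than r:
r = 1: 6, 7, 9, 12, 22, 27, 48 → 7
r = 8: 9, 12, 22, 27, 48 → 5
r = 24: 27, 48 → 2
r = 30: 48 → 1
r = 36: 48 → 1
r = 54: none → 0
Cross-inversions: 7 + 5 + 2 + 1 + 1 + 0 = 16

16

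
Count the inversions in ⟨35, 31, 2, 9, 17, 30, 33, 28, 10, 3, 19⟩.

33 out-of-order pairs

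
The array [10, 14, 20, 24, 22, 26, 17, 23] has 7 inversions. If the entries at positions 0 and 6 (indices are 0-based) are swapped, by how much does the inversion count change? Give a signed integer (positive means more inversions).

+3

Positions 0 and 6 hold 10 and 17; after swapping, the array is [17, 14, 20, 24, 22, 26, 10, 23].
Count, for each position, how many later elements it exceeds:
17 → 14, 10 → 2
14 → 10 → 1
20 → 10 → 1
24 → 22, 10, 23 → 3
22 → 10 → 1
26 → 10, 23 → 2
10 → none → 0
23 → none → 0
Sum: 2 + 1 + 1 + 3 + 1 + 2 + 0 + 0 = 10
Change: 10 − 7 = +3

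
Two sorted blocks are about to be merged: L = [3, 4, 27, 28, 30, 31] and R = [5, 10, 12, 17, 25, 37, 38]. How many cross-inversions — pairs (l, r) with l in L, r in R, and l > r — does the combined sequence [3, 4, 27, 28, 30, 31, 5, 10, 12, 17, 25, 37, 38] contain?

Take each right-half value and tally the left-half values above it:
r = 5: 27, 28, 30, 31 → 4
r = 10: 27, 28, 30, 31 → 4
r = 12: 27, 28, 30, 31 → 4
r = 17: 27, 28, 30, 31 → 4
r = 25: 27, 28, 30, 31 → 4
r = 37: none → 0
r = 38: none → 0
Cross-inversions: 4 + 4 + 4 + 4 + 4 + 0 + 0 = 20

20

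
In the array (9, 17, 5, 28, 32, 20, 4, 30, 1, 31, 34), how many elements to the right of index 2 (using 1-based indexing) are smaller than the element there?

3

The element at index 2 is 17.
Elements after it: 5, 28, 32, 20, 4, 30, 1, 31, 34
Those smaller than 17: 5, 4, 1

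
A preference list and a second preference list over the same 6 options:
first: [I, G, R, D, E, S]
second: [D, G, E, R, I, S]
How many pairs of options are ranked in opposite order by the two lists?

Assign each item its position (1..6) in the first ordering, then rewrite the second ordering as that position sequence:
positions: I→1, G→2, R→3, D→4, E→5, S→6
second ordering as positions: [4, 2, 5, 3, 1, 6]
Discordant pairs = inversions in this position sequence.
4: 2, 3, 1 → 3
2: 1 → 1
5: 3, 1 → 2
3: 1 → 1
1: 0
6: 0
Total: 3 + 1 + 2 + 1 + 0 + 0 = 7

7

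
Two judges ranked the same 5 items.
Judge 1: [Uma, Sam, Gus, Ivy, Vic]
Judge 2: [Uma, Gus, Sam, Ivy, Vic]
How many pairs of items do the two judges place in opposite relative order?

1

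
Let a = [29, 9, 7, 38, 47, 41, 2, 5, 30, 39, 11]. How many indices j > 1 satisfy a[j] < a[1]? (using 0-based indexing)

The element at index 1 is 9.
Elements after it: 7, 38, 47, 41, 2, 5, 30, 39, 11
Those smaller than 9: 7, 2, 5

3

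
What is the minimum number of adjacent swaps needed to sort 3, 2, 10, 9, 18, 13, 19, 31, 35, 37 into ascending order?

3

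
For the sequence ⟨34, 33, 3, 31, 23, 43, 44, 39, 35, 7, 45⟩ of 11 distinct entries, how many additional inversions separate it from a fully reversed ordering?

Maximum inversions for 11 distinct elements is C(11, 2) = 11·10/2 = 55.
Current inversions — for each element, count later smaller elements:
34: 5
33: 4
3: 0
31: 2
23: 1
43: 3
44: 3
39: 2
35: 1
7: 0
45: 0
Current total: 5 + 4 + 0 + 2 + 1 + 3 + 3 + 2 + 1 + 0 + 0 = 21
Shortfall: 55 − 21 = 34

34 inversions short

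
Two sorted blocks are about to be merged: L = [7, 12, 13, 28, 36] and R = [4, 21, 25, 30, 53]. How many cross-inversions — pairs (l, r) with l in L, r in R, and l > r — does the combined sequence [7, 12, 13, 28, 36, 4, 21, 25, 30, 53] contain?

Count, for every r in R, how many entries of L exceed r:
r = 4: 7, 12, 13, 28, 36 → 5
r = 21: 28, 36 → 2
r = 25: 28, 36 → 2
r = 30: 36 → 1
r = 53: none → 0
Cross-inversions: 5 + 2 + 2 + 1 + 0 = 10

10 split inversions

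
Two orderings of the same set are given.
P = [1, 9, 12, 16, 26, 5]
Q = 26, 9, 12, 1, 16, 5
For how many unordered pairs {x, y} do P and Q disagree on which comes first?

Assign each item its position (1..6) in the first ordering, then rewrite the second ordering as that position sequence:
positions: 1→1, 9→2, 12→3, 16→4, 26→5, 5→6
second ordering as positions: [5, 2, 3, 1, 4, 6]
Discordant pairs = inversions in this position sequence.
5: 2, 3, 1, 4 → 4
2: 1 → 1
3: 1 → 1
1: 0
4: 0
6: 0
Total: 4 + 1 + 1 + 0 + 0 + 0 = 6

6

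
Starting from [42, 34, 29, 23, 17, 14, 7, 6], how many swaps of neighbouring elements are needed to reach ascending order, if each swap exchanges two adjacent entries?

The minimum number of adjacent swaps to sort an array equals its inversion count, since every such swap removes exactly one inversion.
Count inversions — for each element, later elements that are smaller:
42: 34, 29, 23, 17, 14, 7, 6 → 7
34: 29, 23, 17, 14, 7, 6 → 6
29: 23, 17, 14, 7, 6 → 5
23: 17, 14, 7, 6 → 4
17: 14, 7, 6 → 3
14: 7, 6 → 2
7: 6 → 1
6: none → 0
Total inversions: 7 + 6 + 5 + 4 + 3 + 2 + 1 + 0 = 28

28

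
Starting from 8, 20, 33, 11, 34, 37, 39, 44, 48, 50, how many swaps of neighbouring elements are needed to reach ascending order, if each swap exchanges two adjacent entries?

Each adjacent swap fixes exactly one inversion, so the minimum swap count equals the number of inversions.
Count inversions — for each element, later elements that are smaller:
8: none → 0
20: 11 → 1
33: 11 → 1
11: none → 0
34: none → 0
37: none → 0
39: none → 0
44: none → 0
48: none → 0
50: none → 0
Total inversions: 0 + 1 + 1 + 0 + 0 + 0 + 0 + 0 + 0 + 0 = 2

2 adjacent swaps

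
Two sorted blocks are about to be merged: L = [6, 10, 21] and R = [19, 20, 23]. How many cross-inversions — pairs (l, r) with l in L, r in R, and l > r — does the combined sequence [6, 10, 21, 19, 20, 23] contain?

For each element r of the right run, count left-run elements greater than r:
r = 19: 21 → 1
r = 20: 21 → 1
r = 23: none → 0
Cross-inversions: 1 + 1 + 0 = 2

There are 2 split inversions.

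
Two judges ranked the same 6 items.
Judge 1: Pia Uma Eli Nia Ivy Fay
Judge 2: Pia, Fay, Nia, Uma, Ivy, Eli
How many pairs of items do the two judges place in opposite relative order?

7

Assign each item its position (1..6) in the first ordering, then rewrite the second ordering as that position sequence:
positions: Pia→1, Uma→2, Eli→3, Nia→4, Ivy→5, Fay→6
second ordering as positions: [1, 6, 4, 2, 5, 3]
Discordant pairs = inversions in this position sequence.
1: 0
6: 4, 2, 5, 3 → 4
4: 2, 3 → 2
2: 0
5: 3 → 1
3: 0
Total: 0 + 4 + 2 + 0 + 1 + 0 = 7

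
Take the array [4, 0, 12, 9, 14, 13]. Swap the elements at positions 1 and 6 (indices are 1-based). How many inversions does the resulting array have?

There are 8 inversions.

Positions 1 and 6 hold 4 and 13; after swapping, the array is [13, 0, 12, 9, 14, 4].
Sweep left to right; for each value list the smaller values that follow it:
13: 4
0: 0
12: 2
9: 1
14: 1
4: 0
Sum: 4 + 0 + 2 + 1 + 1 + 0 = 8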